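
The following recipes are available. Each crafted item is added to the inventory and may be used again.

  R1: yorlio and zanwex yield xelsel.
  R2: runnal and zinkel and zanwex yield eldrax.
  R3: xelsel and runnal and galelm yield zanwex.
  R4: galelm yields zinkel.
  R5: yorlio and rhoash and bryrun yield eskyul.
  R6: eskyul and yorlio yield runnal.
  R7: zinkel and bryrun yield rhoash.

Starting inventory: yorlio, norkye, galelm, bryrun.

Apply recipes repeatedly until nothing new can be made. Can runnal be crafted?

Yes

Using R4, galelm makes zinkel.
Using R7, zinkel and bryrun make rhoash.
yorlio and rhoash and bryrun → eskyul (R5).
Using R6, eskyul and yorlio make runnal.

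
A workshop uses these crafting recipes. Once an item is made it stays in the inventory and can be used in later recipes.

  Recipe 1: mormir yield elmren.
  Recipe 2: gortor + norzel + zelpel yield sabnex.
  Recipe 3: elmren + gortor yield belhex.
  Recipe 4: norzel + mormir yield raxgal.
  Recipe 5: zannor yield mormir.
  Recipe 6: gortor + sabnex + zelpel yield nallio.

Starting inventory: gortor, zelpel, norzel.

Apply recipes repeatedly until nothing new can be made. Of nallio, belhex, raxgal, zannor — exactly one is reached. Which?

nallio

Using Recipe 2, gortor, norzel, and zelpel make sabnex.
Using Recipe 6, gortor, sabnex, and zelpel make nallio.
belhex would need elmren and gortor (Recipe 3), but elmren is never obtained. No rule produces zannor, and it is not given. raxgal would need norzel and mormir (Recipe 4), but mormir is never obtained.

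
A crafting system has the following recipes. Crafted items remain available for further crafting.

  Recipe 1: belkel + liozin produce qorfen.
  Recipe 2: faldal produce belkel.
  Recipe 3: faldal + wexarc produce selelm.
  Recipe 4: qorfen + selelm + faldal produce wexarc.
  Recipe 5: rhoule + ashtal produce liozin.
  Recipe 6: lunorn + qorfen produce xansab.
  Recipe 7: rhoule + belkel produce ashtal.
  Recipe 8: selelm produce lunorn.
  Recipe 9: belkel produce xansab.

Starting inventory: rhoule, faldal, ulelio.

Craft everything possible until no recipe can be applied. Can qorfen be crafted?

faldal → belkel (Recipe 2).
rhoule + belkel → ashtal (Recipe 7).
Using Recipe 5, rhoule and ashtal make liozin.
belkel + liozin → qorfen (Recipe 1).

Yes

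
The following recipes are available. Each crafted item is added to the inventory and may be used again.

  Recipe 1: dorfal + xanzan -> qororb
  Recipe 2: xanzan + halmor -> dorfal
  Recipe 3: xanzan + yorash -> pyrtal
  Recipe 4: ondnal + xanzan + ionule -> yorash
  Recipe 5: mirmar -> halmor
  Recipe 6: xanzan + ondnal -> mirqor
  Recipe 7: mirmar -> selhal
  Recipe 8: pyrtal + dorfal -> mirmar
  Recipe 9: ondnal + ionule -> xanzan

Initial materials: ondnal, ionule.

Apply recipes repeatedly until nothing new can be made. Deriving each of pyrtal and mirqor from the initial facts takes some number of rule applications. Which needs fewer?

mirqor: Using Recipe 9, ondnal and ionule make xanzan. Using Recipe 6, xanzan and ondnal make mirqor. [2 rule applications]
pyrtal: ondnal + ionule -> xanzan (Recipe 9). Using Recipe 4, ondnal, xanzan, and ionule make yorash. xanzan + yorash -> pyrtal (Recipe 3). [3 rule applications]
mirqor needs fewer.

mirqor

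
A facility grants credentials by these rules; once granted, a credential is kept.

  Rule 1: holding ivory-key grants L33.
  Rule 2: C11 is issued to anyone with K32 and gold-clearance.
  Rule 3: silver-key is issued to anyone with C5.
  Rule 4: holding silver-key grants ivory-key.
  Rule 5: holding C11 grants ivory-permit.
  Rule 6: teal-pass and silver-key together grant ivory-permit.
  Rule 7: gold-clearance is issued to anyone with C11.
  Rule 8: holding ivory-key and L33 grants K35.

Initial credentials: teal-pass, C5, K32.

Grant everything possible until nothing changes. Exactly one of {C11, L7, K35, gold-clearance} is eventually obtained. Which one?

Holding C5 grants silver-key (Rule 3).
Holding silver-key grants ivory-key (Rule 4).
Holding ivory-key grants L33 (Rule 1).
Holding ivory-key and L33 grants K35 (Rule 8).
gold-clearance would need C11 (Rule 7), but C11 is never granted. C11 would need K32 and gold-clearance (Rule 2), but gold-clearance is never granted. No rule produces L7, and it is not given.

K35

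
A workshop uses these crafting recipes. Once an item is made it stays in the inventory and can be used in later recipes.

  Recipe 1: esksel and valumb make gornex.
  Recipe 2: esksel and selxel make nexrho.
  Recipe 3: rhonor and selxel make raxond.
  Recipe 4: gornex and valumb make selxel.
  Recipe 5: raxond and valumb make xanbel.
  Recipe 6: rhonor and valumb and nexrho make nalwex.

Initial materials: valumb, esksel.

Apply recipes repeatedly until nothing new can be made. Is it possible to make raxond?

raxond would need rhonor and selxel (Recipe 3), but rhonor is never obtained.

No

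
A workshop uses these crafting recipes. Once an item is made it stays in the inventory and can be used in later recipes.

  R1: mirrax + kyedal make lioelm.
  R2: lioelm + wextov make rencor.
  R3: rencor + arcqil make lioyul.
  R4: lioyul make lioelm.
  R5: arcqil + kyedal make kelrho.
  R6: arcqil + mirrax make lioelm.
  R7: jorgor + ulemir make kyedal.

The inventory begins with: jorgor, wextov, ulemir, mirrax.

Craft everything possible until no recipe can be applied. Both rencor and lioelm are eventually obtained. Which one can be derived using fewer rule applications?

lioelm

lioelm: Using R7, jorgor and ulemir make kyedal. mirrax + kyedal → lioelm (R1). [2 rule applications]
rencor: jorgor + ulemir → kyedal (R7). mirrax + kyedal → lioelm (R1). Using R2, lioelm and wextov make rencor. [3 rule applications]
lioelm needs fewer.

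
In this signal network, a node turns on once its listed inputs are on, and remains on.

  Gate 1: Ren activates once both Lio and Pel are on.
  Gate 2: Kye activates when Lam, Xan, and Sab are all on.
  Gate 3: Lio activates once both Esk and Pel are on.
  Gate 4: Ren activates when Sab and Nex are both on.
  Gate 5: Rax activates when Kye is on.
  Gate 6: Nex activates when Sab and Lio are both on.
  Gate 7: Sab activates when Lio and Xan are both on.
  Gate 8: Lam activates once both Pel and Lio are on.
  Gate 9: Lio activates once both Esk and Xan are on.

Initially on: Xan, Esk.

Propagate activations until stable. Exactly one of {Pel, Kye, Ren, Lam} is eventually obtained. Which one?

Ren

Esk and Xan are on, so Lio activates (Gate 9).
Lio and Xan are on, so Sab activates (Gate 7).
Gate 6: Sab and Lio on → Nex on.
Gate 4: Sab and Nex on → Ren on.
Lam would need Pel and Lio (Gate 8), but Pel never turns on. Kye would need Lam, Xan, and Sab (Gate 2), but Lam never turns on. No rule produces Pel, and it is not given.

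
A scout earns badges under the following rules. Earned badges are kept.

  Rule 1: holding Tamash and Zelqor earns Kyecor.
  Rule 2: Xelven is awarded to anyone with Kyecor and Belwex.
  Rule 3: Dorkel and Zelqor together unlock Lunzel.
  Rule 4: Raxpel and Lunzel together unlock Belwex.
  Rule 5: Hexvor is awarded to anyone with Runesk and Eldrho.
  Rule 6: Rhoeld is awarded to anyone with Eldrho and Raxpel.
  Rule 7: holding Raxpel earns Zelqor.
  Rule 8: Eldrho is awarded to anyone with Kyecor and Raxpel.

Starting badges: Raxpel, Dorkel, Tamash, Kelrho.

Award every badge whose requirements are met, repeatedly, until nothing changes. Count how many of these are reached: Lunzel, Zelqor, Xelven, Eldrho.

With Raxpel, Zelqor is earned (Rule 7).
With Dorkel and Zelqor, Lunzel is earned (Rule 3).
With Tamash and Zelqor, Kyecor is earned (Rule 1).
With Raxpel and Lunzel, Belwex is earned (Rule 4).
With Kyecor and Raxpel, Eldrho is earned (Rule 8).
With Kyecor and Belwex, Xelven is earned (Rule 2).
Lunzel: reached.
Zelqor: reached.
Xelven: reached.
Eldrho: reached.
All 4 are reached.

4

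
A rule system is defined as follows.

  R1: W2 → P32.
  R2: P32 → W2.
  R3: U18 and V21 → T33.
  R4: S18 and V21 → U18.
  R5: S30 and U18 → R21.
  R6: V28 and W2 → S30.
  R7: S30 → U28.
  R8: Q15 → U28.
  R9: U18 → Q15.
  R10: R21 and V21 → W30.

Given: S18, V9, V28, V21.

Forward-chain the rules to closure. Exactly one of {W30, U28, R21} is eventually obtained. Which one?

U28

From S18 and V21, R4 gives U18.
From U18, R9 gives Q15.
Q15 holds, so U28 follows (R8).
R21 would need S30 and U18 (R5), but S30 is never established. W30 would need R21 and V21 (R10), but R21 is never established.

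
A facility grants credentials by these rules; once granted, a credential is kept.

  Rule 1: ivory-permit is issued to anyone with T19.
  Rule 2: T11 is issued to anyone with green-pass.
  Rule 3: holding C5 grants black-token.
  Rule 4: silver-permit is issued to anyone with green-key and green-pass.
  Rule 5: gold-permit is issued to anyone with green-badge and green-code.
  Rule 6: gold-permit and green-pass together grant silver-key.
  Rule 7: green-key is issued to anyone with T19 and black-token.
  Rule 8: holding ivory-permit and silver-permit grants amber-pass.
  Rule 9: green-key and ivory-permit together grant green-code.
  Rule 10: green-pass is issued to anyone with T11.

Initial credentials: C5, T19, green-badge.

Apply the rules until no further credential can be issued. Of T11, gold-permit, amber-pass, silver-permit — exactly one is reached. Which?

Holding C5 grants black-token (Rule 3).
Holding T19 grants ivory-permit (Rule 1).
Holding T19 and black-token grants green-key (Rule 7).
Holding green-key and ivory-permit grants green-code (Rule 9).
Holding green-badge and green-code grants gold-permit (Rule 5).
amber-pass would need ivory-permit and silver-permit (Rule 8), but silver-permit is never granted. T11 would need green-pass (Rule 2), but green-pass is never granted. silver-permit would need green-key and green-pass (Rule 4), but green-pass is never granted.

gold-permit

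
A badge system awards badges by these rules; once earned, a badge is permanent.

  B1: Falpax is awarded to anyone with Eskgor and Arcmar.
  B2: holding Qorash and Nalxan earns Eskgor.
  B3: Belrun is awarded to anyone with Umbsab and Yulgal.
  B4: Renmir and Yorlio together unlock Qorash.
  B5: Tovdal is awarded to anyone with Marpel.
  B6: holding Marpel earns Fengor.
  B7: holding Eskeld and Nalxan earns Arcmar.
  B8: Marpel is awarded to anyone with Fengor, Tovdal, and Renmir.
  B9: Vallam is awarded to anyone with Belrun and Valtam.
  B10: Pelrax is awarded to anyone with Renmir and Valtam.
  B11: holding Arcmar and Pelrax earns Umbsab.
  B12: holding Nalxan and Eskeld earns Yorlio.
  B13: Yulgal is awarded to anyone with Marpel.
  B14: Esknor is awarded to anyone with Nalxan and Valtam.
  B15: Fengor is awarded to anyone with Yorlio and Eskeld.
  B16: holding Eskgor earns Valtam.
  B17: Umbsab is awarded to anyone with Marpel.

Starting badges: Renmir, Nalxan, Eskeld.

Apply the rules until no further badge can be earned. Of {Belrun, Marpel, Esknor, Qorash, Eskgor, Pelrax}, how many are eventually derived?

4

With Nalxan and Eskeld, Yorlio is earned (B12).
With Renmir and Yorlio, Qorash is earned (B4).
With Qorash and Nalxan, Eskgor is earned (B2).
With Eskgor, Valtam is earned (B16).
With Renmir and Valtam, Pelrax is earned (B10).
With Nalxan and Valtam, Esknor is earned (B14).
Belrun would need Umbsab and Yulgal (B3), but Yulgal is never earned.
Marpel would need Fengor, Tovdal, and Renmir (B8), but Tovdal is never earned.
Esknor: reached.
Qorash: reached.
Eskgor: reached.
Pelrax: reached.
Reached: Esknor, Qorash, Eskgor, and Pelrax — 4 of the 6.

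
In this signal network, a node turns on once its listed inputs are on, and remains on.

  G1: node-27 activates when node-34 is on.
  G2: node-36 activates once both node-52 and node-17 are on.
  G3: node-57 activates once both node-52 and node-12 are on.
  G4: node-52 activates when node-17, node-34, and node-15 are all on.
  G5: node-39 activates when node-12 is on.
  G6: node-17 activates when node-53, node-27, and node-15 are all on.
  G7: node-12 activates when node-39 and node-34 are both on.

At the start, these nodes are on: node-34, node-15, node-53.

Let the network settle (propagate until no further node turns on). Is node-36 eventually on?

G1: node-34 on → node-27 on.
node-53, node-27, and node-15 are on, so node-17 activates (G6).
G4: node-17, node-34, and node-15 on → node-52 on.
G2: node-52 and node-17 on → node-36 on.

Yes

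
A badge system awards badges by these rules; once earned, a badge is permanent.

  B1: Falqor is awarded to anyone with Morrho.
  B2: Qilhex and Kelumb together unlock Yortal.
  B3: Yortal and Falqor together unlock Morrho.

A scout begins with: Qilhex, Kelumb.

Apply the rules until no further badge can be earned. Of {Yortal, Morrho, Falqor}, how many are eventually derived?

With Qilhex and Kelumb, Yortal is earned (B2).
Yortal: reached.
Morrho would need Yortal and Falqor (B3), but Falqor is never earned.
Falqor would need Morrho (B1), but Morrho is never earned.
Reached: Yortal — 1 of the 3.

1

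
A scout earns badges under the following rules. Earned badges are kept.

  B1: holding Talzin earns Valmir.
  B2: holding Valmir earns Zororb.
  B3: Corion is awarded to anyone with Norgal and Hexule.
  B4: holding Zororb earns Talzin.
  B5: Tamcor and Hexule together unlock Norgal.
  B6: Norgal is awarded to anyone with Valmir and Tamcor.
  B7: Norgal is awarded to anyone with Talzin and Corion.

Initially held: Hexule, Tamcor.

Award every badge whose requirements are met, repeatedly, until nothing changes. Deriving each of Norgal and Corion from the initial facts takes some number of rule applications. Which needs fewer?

Norgal: With Tamcor and Hexule, Norgal is earned (B5). [1 rule application]
Corion: With Tamcor and Hexule, Norgal is earned (B5). With Norgal and Hexule, Corion is earned (B3). [2 rule applications]
Norgal needs fewer.

Norgal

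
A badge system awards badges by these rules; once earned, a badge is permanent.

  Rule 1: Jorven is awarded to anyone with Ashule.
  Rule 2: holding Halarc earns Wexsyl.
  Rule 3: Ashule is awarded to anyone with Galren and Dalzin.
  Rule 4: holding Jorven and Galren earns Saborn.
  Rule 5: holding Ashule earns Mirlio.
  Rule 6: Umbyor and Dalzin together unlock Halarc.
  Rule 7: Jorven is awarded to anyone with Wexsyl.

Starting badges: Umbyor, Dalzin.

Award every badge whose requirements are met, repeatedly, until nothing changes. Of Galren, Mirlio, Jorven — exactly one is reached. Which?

Jorven

With Umbyor and Dalzin, Halarc is earned (Rule 6).
With Halarc, Wexsyl is earned (Rule 2).
With Wexsyl, Jorven is earned (Rule 7).
Mirlio would need Ashule (Rule 5), but Ashule is never earned. No rule produces Galren, and it is not given.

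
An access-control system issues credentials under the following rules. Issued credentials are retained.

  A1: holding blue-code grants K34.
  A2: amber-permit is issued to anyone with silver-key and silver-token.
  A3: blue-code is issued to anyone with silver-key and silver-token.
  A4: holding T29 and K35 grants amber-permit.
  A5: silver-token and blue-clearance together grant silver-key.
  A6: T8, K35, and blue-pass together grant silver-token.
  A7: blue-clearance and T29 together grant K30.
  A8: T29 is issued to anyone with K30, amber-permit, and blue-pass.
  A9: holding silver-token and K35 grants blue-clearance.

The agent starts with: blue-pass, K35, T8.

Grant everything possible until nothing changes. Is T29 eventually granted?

No

T29 would need K30, amber-permit, and blue-pass (A8), but K30 is never granted.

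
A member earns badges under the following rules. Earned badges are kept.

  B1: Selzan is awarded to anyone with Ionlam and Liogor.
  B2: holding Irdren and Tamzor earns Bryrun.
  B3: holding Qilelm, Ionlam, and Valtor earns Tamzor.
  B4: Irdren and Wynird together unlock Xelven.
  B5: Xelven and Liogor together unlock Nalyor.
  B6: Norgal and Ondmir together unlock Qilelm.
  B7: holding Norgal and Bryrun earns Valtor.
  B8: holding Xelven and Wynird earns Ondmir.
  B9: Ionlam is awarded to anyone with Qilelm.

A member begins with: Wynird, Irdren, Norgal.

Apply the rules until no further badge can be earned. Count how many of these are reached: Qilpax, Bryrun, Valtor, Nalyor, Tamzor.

0

No rule produces Qilpax, and it is not given.
Bryrun would need Irdren and Tamzor (B2), but Tamzor is never earned.
Valtor would need Norgal and Bryrun (B7), but Bryrun is never earned.
Nalyor would need Xelven and Liogor (B5), but Liogor is never earned.
Tamzor would need Qilelm, Ionlam, and Valtor (B3), but Valtor is never earned.
None of the 5 are reached.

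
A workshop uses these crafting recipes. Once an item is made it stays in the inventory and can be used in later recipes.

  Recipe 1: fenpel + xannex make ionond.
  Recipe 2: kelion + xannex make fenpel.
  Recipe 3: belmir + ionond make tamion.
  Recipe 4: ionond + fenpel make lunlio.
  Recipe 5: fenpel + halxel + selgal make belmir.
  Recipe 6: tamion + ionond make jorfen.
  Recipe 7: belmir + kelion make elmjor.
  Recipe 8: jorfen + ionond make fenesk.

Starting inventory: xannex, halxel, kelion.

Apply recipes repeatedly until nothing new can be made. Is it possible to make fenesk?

fenesk would need jorfen and ionond (Recipe 8), but jorfen is never obtained.

No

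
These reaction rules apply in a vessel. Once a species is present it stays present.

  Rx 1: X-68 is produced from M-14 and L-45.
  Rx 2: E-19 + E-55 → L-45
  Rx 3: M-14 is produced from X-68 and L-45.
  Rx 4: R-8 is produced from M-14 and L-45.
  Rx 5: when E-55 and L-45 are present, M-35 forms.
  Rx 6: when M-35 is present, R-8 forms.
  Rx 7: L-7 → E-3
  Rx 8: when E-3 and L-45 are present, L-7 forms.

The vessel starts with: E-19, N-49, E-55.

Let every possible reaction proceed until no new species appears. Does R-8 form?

Yes

E-19 and E-55 present → L-45 forms (Rx 2).
E-55 and L-45 present → M-35 forms (Rx 5).
M-35 present → R-8 forms (Rx 6).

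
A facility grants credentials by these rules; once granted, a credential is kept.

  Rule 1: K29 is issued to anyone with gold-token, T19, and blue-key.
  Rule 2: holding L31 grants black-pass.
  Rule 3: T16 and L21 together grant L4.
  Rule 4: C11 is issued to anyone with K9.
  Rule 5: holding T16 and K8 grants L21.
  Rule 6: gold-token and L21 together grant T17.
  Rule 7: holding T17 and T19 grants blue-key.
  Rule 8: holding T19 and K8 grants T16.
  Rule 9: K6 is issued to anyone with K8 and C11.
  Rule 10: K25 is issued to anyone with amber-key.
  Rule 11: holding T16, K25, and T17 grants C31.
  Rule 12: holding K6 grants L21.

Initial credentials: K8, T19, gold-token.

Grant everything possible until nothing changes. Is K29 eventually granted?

Yes

Holding T19 and K8 grants T16 (Rule 8).
Holding T16 and K8 grants L21 (Rule 5).
Holding gold-token and L21 grants T17 (Rule 6).
Holding T17 and T19 grants blue-key (Rule 7).
Holding gold-token, T19, and blue-key grants K29 (Rule 1).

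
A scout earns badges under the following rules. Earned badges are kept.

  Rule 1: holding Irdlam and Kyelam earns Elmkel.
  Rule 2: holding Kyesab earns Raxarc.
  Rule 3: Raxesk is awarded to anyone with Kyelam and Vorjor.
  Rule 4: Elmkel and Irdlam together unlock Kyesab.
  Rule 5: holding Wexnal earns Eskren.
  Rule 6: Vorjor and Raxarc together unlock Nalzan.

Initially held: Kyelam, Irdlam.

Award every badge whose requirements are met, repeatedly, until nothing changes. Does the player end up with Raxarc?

With Irdlam and Kyelam, Elmkel is earned (Rule 1).
With Elmkel and Irdlam, Kyesab is earned (Rule 4).
With Kyesab, Raxarc is earned (Rule 2).

Yes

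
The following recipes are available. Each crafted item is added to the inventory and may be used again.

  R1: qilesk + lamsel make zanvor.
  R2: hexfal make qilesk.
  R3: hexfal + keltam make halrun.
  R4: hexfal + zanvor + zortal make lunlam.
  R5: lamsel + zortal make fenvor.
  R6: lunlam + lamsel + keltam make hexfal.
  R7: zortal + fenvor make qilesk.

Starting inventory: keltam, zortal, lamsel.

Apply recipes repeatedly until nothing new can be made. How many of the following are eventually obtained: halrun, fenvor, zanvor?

lamsel + zortal → fenvor (R5).
Using R7, zortal and fenvor make qilesk.
qilesk + lamsel → zanvor (R1).
halrun would need hexfal and keltam (R3), but hexfal is never obtained.
fenvor: reached.
zanvor: reached.
Reached: fenvor and zanvor — 2 of the 3.

2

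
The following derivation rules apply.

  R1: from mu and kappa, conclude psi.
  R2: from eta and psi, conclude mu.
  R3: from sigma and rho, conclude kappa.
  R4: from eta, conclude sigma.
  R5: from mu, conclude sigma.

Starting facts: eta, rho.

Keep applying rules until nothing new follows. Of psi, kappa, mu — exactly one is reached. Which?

kappa

From eta, R4 gives sigma.
sigma and rho hold, so kappa follows (R3).
mu would need eta and psi (R2), but psi is never established. psi would need mu and kappa (R1), but mu is never established.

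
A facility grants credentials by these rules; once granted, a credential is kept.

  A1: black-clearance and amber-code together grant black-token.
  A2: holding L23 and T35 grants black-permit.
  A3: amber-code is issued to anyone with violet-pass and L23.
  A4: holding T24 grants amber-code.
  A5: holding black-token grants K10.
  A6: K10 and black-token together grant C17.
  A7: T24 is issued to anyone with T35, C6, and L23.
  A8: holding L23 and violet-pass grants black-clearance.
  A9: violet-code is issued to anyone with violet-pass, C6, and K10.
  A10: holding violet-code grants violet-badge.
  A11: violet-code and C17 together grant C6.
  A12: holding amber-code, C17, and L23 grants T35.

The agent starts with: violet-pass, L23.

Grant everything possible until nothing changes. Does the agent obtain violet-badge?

No

violet-badge would need violet-code (A10), but violet-code is never granted.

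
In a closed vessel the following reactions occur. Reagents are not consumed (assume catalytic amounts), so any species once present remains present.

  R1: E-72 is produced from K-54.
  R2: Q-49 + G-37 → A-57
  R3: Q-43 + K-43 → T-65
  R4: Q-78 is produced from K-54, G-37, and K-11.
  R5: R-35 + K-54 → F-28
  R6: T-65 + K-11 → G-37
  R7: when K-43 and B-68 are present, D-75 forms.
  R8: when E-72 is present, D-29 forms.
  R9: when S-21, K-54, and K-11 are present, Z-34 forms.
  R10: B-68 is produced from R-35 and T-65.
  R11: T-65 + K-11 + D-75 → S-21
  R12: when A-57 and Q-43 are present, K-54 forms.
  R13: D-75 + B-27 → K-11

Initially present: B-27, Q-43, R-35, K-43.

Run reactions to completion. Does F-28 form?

No

F-28 would need R-35 and K-54 (R5), but K-54 never forms.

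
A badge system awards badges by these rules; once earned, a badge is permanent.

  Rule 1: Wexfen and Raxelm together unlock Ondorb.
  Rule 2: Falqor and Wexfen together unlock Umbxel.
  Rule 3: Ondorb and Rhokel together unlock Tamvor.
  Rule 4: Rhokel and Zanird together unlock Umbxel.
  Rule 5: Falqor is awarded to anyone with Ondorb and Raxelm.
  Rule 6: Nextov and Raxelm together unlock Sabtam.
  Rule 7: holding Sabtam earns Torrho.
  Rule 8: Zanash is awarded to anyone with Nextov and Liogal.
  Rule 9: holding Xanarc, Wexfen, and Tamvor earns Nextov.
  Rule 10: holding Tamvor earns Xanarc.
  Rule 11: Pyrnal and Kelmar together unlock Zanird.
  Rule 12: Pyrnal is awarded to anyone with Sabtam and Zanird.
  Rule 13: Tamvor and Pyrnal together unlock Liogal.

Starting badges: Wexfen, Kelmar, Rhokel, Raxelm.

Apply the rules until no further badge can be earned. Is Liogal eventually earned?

No

Liogal would need Tamvor and Pyrnal (Rule 13), but Pyrnal is never earned.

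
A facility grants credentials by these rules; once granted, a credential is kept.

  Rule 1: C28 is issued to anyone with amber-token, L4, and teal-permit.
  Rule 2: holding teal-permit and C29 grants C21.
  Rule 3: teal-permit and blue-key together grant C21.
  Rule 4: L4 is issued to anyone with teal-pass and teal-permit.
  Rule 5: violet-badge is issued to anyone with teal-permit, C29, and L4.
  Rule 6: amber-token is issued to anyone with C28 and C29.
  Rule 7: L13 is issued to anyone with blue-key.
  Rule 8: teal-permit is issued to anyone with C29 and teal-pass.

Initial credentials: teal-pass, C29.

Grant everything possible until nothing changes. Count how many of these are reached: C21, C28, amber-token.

Holding C29 and teal-pass grants teal-permit (Rule 8).
Holding teal-permit and C29 grants C21 (Rule 2).
C21: reached.
C28 would need amber-token, L4, and teal-permit (Rule 1), but amber-token is never granted.
amber-token would need C28 and C29 (Rule 6), but C28 is never granted.
Reached: C21 — 1 of the 3.

1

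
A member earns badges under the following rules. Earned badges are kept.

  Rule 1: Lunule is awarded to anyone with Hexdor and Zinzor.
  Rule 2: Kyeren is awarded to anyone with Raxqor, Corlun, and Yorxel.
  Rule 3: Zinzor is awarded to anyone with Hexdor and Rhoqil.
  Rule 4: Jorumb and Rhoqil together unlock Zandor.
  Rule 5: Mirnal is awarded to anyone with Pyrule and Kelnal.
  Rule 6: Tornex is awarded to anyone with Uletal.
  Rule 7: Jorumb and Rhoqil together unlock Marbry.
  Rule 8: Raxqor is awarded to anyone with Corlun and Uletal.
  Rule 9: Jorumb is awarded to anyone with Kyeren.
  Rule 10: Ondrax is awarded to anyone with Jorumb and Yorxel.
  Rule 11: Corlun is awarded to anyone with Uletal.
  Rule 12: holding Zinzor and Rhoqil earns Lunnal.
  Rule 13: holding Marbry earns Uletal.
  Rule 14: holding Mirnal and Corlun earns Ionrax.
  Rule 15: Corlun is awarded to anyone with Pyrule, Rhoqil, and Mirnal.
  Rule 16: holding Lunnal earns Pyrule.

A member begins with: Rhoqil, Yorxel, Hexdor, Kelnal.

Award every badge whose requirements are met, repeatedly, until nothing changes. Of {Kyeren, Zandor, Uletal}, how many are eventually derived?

0

Kyeren would need Raxqor, Corlun, and Yorxel (Rule 2), but Raxqor is never earned.
Zandor would need Jorumb and Rhoqil (Rule 4), but Jorumb is never earned.
Uletal would need Marbry (Rule 13), but Marbry is never earned.
None of the 3 are reached.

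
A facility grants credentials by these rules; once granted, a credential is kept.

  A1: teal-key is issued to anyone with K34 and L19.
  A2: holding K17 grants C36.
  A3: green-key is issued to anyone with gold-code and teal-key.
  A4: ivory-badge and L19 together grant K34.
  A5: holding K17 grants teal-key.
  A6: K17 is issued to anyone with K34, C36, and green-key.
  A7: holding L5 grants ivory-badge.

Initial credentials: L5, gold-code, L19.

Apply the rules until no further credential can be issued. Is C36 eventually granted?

No

C36 would need K17 (A2), but K17 is never granted.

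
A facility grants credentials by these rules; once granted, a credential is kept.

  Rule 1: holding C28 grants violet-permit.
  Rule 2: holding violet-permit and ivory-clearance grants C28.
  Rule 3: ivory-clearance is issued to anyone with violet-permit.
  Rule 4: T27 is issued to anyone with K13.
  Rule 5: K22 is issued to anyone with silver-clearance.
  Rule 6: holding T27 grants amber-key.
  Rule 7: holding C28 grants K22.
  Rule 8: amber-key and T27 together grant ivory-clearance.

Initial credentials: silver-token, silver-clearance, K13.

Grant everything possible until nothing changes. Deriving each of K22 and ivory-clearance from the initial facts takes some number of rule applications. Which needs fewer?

K22: Holding silver-clearance grants K22 (Rule 5). [1 rule application]
ivory-clearance: Holding K13 grants T27 (Rule 4). Holding T27 grants amber-key (Rule 6). Holding amber-key and T27 grants ivory-clearance (Rule 8). [3 rule applications]
K22 needs fewer.

K22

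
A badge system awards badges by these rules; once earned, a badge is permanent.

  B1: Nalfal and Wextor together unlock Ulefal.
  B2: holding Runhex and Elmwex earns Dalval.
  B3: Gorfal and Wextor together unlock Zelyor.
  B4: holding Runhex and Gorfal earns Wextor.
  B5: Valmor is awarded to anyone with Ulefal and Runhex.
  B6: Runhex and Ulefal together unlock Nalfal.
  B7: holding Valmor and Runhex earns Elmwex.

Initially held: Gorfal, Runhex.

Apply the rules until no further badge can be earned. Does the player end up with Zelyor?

Yes

With Runhex and Gorfal, Wextor is earned (B4).
With Gorfal and Wextor, Zelyor is earned (B3).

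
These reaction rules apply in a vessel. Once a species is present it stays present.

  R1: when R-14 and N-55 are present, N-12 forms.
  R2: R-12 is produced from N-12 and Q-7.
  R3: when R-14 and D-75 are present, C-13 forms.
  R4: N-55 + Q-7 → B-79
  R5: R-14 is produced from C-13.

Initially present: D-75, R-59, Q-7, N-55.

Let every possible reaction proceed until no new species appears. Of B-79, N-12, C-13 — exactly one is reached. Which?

B-79

N-55 and Q-7 present → B-79 forms (R4).
N-12 would need R-14 and N-55 (R1), but R-14 never forms. C-13 would need R-14 and D-75 (R3), but R-14 never forms.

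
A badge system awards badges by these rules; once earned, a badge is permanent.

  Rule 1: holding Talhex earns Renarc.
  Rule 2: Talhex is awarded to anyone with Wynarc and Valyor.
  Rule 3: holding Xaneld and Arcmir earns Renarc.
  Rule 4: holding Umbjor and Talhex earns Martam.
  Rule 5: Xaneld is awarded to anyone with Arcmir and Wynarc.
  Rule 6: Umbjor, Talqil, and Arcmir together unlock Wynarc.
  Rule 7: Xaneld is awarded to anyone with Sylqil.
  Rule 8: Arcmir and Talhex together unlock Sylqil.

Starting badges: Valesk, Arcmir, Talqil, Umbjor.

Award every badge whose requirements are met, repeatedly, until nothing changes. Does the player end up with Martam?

Martam would need Umbjor and Talhex (Rule 4), but Talhex is never earned.

No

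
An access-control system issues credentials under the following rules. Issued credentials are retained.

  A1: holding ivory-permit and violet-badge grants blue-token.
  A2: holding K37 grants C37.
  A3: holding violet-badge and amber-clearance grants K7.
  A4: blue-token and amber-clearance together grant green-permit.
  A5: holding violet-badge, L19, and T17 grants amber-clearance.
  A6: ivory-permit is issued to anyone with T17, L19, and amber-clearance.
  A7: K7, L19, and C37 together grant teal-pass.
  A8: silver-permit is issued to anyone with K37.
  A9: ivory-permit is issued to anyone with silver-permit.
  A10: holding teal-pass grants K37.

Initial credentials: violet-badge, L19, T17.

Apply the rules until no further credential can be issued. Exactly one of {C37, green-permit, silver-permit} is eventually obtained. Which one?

green-permit

Holding violet-badge, L19, and T17 grants amber-clearance (A5).
Holding T17, L19, and amber-clearance grants ivory-permit (A6).
Holding ivory-permit and violet-badge grants blue-token (A1).
Holding blue-token and amber-clearance grants green-permit (A4).
silver-permit would need K37 (A8), but K37 is never granted. C37 would need K37 (A2), but K37 is never granted.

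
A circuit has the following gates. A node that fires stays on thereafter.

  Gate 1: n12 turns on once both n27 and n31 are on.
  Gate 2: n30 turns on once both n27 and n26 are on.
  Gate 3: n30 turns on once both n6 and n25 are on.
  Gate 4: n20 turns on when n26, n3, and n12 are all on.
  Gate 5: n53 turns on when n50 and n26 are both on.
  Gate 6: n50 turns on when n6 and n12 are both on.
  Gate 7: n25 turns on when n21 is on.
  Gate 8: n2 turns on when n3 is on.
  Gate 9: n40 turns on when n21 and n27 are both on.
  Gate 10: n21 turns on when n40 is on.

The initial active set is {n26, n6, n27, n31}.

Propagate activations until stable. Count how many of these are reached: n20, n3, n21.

n20 would need n26, n3, and n12 (Gate 4), but n3 never turns on.
No rule produces n3, and it is not given.
n21 would need n40 (Gate 10), but n40 never turns on.
None of the 3 are reached.

0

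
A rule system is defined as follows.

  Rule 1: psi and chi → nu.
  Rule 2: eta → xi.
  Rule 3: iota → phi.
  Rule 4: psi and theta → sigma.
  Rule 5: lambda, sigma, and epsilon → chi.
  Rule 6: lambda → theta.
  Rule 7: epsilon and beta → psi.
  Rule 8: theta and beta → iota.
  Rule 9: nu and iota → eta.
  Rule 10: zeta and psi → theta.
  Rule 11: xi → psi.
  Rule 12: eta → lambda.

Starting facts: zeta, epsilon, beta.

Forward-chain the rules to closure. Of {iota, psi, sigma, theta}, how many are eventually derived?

From epsilon and beta, Rule 7 gives psi.
From zeta and psi, Rule 10 gives theta.
From theta and beta, Rule 8 gives iota.
psi and theta hold, so sigma follows (Rule 4).
iota: reached.
psi: reached.
sigma: reached.
theta: reached.
All 4 are reached.

4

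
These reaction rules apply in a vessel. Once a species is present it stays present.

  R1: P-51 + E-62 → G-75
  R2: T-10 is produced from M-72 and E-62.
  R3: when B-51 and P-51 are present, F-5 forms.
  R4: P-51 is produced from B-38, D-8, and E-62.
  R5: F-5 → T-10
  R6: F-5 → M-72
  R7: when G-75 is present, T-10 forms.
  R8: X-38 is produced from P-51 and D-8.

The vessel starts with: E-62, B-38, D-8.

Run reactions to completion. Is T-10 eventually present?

B-38, D-8, and E-62 present → P-51 forms (R4).
P-51 and E-62 present → G-75 forms (R1).
G-75 present → T-10 forms (R7).

Yes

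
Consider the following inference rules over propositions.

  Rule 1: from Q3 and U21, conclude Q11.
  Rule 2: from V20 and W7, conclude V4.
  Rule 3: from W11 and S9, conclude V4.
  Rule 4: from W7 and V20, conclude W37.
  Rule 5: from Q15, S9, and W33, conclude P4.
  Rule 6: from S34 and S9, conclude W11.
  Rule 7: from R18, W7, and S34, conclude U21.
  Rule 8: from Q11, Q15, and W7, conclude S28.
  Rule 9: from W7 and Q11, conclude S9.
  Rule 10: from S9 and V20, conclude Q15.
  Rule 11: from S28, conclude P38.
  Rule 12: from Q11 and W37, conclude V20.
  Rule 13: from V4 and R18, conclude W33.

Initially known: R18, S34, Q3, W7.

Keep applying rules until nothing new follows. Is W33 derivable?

Yes

R18, W7, and S34 hold, so U21 follows (Rule 7).
Q3 and U21 hold, so Q11 follows (Rule 1).
From W7 and Q11, Rule 9 gives S9.
S34 and S9 hold, so W11 follows (Rule 6).
W11 and S9 hold, so V4 follows (Rule 3).
From V4 and R18, Rule 13 gives W33.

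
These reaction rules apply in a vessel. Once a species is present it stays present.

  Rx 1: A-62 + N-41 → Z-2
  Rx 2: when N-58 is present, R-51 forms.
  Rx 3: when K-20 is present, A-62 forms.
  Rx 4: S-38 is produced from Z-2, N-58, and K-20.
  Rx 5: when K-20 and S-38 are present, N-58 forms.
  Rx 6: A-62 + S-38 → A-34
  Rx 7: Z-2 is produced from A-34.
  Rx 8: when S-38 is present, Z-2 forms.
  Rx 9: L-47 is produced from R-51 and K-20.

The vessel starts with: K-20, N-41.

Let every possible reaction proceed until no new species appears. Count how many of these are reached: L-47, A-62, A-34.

1

K-20 present → A-62 forms (Rx 3).
L-47 would need R-51 and K-20 (Rx 9), but R-51 never forms.
A-62: reached.
A-34 would need A-62 and S-38 (Rx 6), but S-38 never forms.
Reached: A-62 — 1 of the 3.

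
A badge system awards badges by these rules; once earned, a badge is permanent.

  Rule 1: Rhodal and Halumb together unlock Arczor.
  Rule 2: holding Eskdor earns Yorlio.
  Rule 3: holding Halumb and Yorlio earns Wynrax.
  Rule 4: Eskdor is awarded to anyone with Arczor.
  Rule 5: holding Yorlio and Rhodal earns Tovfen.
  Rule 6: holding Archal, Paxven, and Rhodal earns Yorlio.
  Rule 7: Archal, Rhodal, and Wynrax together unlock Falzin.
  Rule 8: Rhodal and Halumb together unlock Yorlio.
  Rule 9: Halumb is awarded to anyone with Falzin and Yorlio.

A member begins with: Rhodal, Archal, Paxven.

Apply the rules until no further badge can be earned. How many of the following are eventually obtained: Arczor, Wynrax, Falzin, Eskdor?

0

Arczor would need Rhodal and Halumb (Rule 1), but Halumb is never earned.
Wynrax would need Halumb and Yorlio (Rule 3), but Halumb is never earned.
Falzin would need Archal, Rhodal, and Wynrax (Rule 7), but Wynrax is never earned.
Eskdor would need Arczor (Rule 4), but Arczor is never earned.
None of the 4 are reached.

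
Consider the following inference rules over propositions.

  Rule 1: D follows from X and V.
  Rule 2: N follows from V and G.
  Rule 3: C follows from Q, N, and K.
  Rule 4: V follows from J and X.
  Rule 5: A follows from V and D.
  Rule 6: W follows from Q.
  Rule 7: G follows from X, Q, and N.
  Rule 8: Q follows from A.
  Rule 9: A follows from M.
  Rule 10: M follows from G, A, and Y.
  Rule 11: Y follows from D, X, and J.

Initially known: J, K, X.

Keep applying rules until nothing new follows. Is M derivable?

No

M would need G, A, and Y (Rule 10), but G is never established.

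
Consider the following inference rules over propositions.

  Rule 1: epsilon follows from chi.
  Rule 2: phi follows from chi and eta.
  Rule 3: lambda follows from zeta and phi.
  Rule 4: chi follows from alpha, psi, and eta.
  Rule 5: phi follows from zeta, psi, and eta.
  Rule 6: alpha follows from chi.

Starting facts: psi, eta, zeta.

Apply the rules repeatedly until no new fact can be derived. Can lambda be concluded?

Yes

zeta, psi, and eta hold, so phi follows (Rule 5).
From zeta and phi, Rule 3 gives lambda.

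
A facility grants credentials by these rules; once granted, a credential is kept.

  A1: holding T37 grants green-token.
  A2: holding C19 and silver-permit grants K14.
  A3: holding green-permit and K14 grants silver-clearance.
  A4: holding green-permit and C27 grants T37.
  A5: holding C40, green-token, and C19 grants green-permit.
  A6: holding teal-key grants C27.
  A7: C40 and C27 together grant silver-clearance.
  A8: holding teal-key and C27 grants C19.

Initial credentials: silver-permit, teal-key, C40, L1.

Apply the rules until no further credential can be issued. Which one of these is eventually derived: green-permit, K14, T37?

K14

Holding teal-key grants C27 (A6).
Holding teal-key and C27 grants C19 (A8).
Holding C19 and silver-permit grants K14 (A2).
T37 would need green-permit and C27 (A4), but green-permit is never granted. green-permit would need C40, green-token, and C19 (A5), but green-token is never granted.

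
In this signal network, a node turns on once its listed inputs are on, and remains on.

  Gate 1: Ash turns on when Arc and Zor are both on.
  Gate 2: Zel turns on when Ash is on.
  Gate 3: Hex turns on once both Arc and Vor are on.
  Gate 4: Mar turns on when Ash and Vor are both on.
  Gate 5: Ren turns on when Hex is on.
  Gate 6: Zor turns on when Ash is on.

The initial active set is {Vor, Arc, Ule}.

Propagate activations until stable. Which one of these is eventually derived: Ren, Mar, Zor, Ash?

Ren

Arc and Vor are on, so Hex turns on (Gate 3).
Hex is on, so Ren turns on (Gate 5).
Mar would need Ash and Vor (Gate 4), but Ash never turns on. Zor would need Ash (Gate 6), but Ash never turns on. Ash would need Arc and Zor (Gate 1), but Zor never turns on.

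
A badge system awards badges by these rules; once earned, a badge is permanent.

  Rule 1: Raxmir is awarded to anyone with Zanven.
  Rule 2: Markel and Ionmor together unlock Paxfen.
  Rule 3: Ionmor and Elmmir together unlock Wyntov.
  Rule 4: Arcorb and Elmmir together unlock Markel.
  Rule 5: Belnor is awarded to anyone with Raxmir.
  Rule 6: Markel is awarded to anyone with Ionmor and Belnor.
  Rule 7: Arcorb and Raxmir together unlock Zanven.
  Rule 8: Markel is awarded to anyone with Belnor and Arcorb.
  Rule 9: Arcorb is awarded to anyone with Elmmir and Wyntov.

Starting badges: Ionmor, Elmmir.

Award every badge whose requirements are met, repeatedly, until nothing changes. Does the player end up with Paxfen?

Yes

With Ionmor and Elmmir, Wyntov is earned (Rule 3).
With Elmmir and Wyntov, Arcorb is earned (Rule 9).
With Arcorb and Elmmir, Markel is earned (Rule 4).
With Markel and Ionmor, Paxfen is earned (Rule 2).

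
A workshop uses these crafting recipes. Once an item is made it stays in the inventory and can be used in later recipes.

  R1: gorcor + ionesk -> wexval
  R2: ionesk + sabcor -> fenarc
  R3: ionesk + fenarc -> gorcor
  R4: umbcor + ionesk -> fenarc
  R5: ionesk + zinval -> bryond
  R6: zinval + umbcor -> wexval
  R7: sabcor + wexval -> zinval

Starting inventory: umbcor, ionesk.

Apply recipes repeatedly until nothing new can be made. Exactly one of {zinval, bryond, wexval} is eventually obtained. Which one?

wexval

umbcor + ionesk -> fenarc (R4).
Using R3, ionesk and fenarc make gorcor.
Using R1, gorcor and ionesk make wexval.
bryond would need ionesk and zinval (R5), but zinval is never obtained. zinval would need sabcor and wexval (R7), but sabcor is never obtained.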